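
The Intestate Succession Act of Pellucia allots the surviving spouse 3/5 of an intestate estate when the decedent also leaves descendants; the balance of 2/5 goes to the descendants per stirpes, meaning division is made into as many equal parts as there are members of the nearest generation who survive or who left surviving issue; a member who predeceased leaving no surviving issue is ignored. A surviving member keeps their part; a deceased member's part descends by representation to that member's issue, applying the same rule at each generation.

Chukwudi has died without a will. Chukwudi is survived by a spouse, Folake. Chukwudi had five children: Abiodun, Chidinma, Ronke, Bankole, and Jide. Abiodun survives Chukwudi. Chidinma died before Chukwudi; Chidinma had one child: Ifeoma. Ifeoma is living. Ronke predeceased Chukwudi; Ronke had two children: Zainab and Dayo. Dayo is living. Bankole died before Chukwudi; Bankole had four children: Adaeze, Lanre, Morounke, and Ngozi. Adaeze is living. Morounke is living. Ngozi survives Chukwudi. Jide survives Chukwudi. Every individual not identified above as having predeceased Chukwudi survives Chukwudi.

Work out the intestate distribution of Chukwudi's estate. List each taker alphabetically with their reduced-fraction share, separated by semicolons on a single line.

Folake, as surviving spouse, takes 3/5.
The remaining 2/5 passes to Chukwudi's descendants per stirpes.
The 2/5 is divided into 5 equal shares of 2/25 among Abiodun, Chidinma, Ronke, Bankole, Jide.
Abiodun is living and takes 2/25.
Chidinma predeceased; the 2/25 allotted to Chidinma's branch passes to Chidinma's issue by representation.
Ifeoma is the sole taker at this level and receives the full 2/25.
Ronke predeceased; the 2/25 allotted to Ronke's branch passes to Ronke's issue by representation.
The 2/25 is divided into 2 equal shares of 1/25 among Zainab, Dayo.
Zainab is living and takes 1/25.
Dayo is living and takes 1/25.
Bankole predeceased; the 2/25 allotted to Bankole's branch passes to Bankole's issue by representation.
The 2/25 is divided into 4 equal shares of 1/50 among Adaeze, Lanre, Morounke, Ngozi.
Adaeze is living and takes 1/50.
Lanre is living and takes 1/50.
Morounke is living and takes 1/50.
Ngozi is living and takes 1/50.
Jide is living and takes 2/25.

Abiodun 2/25; Adaeze 1/50; Dayo 1/25; Folake 3/5; Ifeoma 2/25; Jide 2/25; Lanre 1/50; Morounke 1/50; Ngozi 1/50; Zainab 1/25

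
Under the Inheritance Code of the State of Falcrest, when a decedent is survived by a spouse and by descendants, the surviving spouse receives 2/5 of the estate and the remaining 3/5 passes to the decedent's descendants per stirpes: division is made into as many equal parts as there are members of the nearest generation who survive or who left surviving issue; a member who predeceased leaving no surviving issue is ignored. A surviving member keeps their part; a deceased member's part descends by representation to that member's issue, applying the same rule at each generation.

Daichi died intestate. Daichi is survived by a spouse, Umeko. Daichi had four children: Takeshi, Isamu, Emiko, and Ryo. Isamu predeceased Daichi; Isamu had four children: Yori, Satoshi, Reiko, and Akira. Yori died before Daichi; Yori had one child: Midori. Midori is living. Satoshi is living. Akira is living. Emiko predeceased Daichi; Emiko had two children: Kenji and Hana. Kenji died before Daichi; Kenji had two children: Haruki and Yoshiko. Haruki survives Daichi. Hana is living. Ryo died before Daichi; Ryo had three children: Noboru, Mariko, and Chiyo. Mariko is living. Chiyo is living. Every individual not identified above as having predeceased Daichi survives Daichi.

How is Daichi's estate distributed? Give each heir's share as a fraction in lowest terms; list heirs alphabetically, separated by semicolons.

Akira 3/80; Chiyo 1/20; Hana 3/40; Haruki 3/80; Mariko 1/20; Midori 3/80; Noboru 1/20; Reiko 3/80; Satoshi 3/80; Takeshi 3/20; Umeko 2/5; Yoshiko 3/80

Umeko, as surviving spouse, takes 2/5.
The remaining 3/5 passes to Daichi's descendants per stirpes.
The 3/5 is divided into 4 equal shares of 3/20 among Takeshi, Isamu, Emiko, Ryo.
Takeshi is living and takes 3/20.
Isamu predeceased; the 3/20 allotted to Isamu's branch passes to Isamu's issue by representation.
The 3/20 is divided into 4 equal shares of 3/80 among Yori, Satoshi, Reiko, Akira.
Yori predeceased; the 3/80 allotted to Yori's branch passes to Yori's issue by representation.
Midori is the sole taker at this level and receives the full 3/80.
Satoshi is living and takes 3/80.
Reiko is living and takes 3/80.
Akira is living and takes 3/80.
Emiko predeceased; the 3/20 allotted to Emiko's branch passes to Emiko's issue by representation.
The 3/20 is divided into 2 equal shares of 3/40 among Kenji, Hana.
Kenji predeceased; the 3/40 allotted to Kenji's branch passes to Kenji's issue by representation.
The 3/40 is divided into 2 equal shares of 3/80 among Haruki, Yoshiko.
Haruki is living and takes 3/80.
Yoshiko is living and takes 3/80.
Hana is living and takes 3/40.
Ryo predeceased; the 3/20 allotted to Ryo's branch passes to Ryo's issue by representation.
The 3/20 is divided into 3 equal shares of 1/20 among Noboru, Mariko, Chiyo.
Noboru is living and takes 1/20.
Mariko is living and takes 1/20.
Chiyo is living and takes 1/20.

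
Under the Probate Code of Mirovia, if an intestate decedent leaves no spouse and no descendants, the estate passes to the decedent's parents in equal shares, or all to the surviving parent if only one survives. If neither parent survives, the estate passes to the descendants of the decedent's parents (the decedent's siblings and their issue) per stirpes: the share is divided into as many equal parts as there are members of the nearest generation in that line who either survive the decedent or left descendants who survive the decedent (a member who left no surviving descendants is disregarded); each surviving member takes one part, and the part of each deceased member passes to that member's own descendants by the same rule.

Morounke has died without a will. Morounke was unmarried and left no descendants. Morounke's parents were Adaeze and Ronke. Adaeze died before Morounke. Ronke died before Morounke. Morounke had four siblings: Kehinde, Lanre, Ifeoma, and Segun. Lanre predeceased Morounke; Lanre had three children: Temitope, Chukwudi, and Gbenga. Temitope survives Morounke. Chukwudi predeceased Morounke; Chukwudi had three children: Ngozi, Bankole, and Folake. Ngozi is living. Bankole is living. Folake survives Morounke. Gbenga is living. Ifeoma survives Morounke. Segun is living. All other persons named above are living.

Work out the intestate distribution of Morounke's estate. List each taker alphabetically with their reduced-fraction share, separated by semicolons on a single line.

Neither parent survives and there are no descendants, so the estate passes to Morounke's siblings and their issue per stirpes.
The estate is divided into 4 equal shares of 1/4 among Kehinde, Lanre, Ifeoma, Segun.
Kehinde is living and takes 1/4.
Lanre predeceased; the 1/4 allotted to Lanre's branch passes to Lanre's issue by representation.
The 1/4 is divided into 3 equal shares of 1/12 among Temitope, Chukwudi, Gbenga.
Temitope is living and takes 1/12.
Chukwudi predeceased; the 1/12 allotted to Chukwudi's branch passes to Chukwudi's issue by representation.
The 1/12 is divided into 3 equal shares of 1/36 among Ngozi, Bankole, Folake.
Ngozi is living and takes 1/36.
Bankole is living and takes 1/36.
Folake is living and takes 1/36.
Gbenga is living and takes 1/12.
Ifeoma is living and takes 1/4.
Segun is living and takes 1/4.

Bankole 1/36; Folake 1/36; Gbenga 1/12; Ifeoma 1/4; Kehinde 1/4; Ngozi 1/36; Segun 1/4; Temitope 1/12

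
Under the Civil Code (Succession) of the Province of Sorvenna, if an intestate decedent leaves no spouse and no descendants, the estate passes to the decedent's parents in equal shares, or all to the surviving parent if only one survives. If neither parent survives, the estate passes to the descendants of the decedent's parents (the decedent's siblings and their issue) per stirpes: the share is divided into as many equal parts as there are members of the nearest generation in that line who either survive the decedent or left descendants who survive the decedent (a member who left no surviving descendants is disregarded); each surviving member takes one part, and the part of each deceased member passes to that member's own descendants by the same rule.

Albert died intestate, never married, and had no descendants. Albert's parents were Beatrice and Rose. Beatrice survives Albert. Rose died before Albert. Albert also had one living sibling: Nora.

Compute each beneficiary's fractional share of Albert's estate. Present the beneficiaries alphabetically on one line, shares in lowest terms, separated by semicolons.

Beatrice 1

Only one parent, Beatrice, survives, so Beatrice takes the entire estate. The siblings take nothing because a surviving parent has priority.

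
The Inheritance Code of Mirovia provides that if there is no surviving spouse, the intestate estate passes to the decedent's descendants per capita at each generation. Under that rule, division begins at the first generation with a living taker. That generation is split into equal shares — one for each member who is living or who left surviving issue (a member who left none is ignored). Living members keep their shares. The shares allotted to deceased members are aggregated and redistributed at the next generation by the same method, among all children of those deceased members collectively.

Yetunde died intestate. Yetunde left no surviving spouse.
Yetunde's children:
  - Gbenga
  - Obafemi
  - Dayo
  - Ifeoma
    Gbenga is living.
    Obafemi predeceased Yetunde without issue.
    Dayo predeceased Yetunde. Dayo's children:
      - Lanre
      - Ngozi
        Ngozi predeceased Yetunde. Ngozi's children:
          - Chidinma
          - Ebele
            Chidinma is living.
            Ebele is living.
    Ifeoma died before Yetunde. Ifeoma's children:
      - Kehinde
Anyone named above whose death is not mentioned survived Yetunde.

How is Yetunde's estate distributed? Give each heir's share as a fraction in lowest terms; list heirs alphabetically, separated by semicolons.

There is no surviving spouse, so the entire estate passes to Yetunde's descendants per capita at each generation.
At generation 1 (Gbenga, Dayo, Ifeoma) there are 3 shares of (1)/3 = 1/3 each.
Living: Gbenga — each takes 1/3.
Deceased: Dayo and Ifeoma. Their combined 2/3 is pooled and carried to generation 2.
At generation 2 (Lanre, Ngozi, Kehinde) there are 3 shares of (2/3)/3 = 2/9 each.
Living: Lanre and Kehinde — each takes 2/9.
Deceased: Ngozi. That 2/9 share is carried to generation 3.
At generation 3 (Chidinma, Ebele) there are 2 shares of (2/9)/2 = 1/9 each.
Living: Chidinma and Ebele — each takes 1/9.

Chidinma 1/9; Ebele 1/9; Gbenga 1/3; Kehinde 2/9; Lanre 2/9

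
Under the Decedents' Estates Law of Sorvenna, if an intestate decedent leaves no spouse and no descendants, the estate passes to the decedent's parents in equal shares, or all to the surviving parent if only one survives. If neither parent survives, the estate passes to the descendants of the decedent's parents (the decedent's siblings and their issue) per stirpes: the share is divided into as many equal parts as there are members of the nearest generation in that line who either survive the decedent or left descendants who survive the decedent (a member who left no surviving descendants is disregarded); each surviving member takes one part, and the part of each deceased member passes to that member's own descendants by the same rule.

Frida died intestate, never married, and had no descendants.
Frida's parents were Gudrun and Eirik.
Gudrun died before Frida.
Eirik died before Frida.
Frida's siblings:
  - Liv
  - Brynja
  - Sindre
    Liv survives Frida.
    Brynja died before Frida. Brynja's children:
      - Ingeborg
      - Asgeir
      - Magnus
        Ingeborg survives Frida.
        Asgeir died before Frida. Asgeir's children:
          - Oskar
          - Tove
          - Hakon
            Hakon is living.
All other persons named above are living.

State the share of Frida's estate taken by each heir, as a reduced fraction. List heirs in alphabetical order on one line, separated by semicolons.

Neither parent survives and there are no descendants, so the estate passes to Frida's siblings and their issue per stirpes.
The estate is divided into 3 equal shares of 1/3 among Liv, Brynja, Sindre.
Liv is living and takes 1/3.
Brynja predeceased; the 1/3 allotted to Brynja's branch passes to Brynja's issue by representation.
The 1/3 is divided into 3 equal shares of 1/9 among Ingeborg, Asgeir, Magnus.
Ingeborg is living and takes 1/9.
Asgeir predeceased; the 1/9 allotted to Asgeir's branch passes to Asgeir's issue by representation.
The 1/9 is divided into 3 equal shares of 1/27 among Oskar, Tove, Hakon.
Oskar is living and takes 1/27.
Tove is living and takes 1/27.
Hakon is living and takes 1/27.
Magnus is living and takes 1/9.
Sindre is living and takes 1/3.

Hakon 1/27; Ingeborg 1/9; Liv 1/3; Magnus 1/9; Oskar 1/27; Sindre 1/3; Tove 1/27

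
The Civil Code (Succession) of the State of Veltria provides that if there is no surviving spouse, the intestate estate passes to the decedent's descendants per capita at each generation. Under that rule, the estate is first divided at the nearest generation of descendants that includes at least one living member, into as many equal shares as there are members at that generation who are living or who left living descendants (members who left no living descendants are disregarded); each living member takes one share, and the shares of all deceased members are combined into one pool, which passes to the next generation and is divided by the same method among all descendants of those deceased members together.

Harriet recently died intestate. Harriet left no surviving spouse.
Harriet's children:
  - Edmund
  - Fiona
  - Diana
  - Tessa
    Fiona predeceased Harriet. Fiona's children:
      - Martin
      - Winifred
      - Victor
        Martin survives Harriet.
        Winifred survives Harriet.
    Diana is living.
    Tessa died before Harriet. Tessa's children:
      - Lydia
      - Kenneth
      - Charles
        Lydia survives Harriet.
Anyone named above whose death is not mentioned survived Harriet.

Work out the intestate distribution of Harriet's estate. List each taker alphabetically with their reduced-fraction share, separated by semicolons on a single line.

Charles 1/12; Diana 1/4; Edmund 1/4; Kenneth 1/12; Lydia 1/12; Martin 1/12; Victor 1/12; Winifred 1/12

There is no surviving spouse, so the entire estate passes to Harriet's descendants per capita at each generation.
At generation 1 (Edmund, Fiona, Diana, Tessa) there are 4 shares of (1)/4 = 1/4 each.
Living: Edmund and Diana — each takes 1/4.
Deceased: Fiona and Tessa. Their combined 1/2 is pooled and carried to generation 2.
At generation 2 (Martin, Winifred, Victor, Lydia, Kenneth, Charles) there are 6 shares of (1/2)/6 = 1/12 each.
Living: Martin, Winifred, Victor, Lydia, Kenneth, and Charles — each takes 1/12.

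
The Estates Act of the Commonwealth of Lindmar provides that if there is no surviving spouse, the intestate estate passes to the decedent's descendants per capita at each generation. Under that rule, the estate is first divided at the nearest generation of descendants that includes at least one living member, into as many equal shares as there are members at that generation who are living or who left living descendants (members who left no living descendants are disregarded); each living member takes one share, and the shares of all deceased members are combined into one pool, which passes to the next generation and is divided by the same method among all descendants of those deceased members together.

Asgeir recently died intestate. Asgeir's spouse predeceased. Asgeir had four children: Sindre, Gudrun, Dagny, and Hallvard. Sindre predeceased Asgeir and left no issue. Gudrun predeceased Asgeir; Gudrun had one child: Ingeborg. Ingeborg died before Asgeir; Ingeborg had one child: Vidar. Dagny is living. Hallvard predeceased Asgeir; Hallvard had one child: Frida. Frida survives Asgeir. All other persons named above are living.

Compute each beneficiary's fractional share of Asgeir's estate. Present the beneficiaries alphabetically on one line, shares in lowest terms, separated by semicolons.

Dagny 1/3; Frida 1/3; Vidar 1/3

There is no surviving spouse, so the entire estate passes to Asgeir's descendants per capita at each generation.
At generation 1 (Gudrun, Dagny, Hallvard) there are 3 shares of (1)/3 = 1/3 each.
Living: Dagny — each takes 1/3.
Deceased: Gudrun and Hallvard. Their combined 2/3 is pooled and carried to generation 2.
At generation 2 (Ingeborg, Frida) there are 2 shares of (2/3)/2 = 1/3 each.
Living: Frida — each takes 1/3.
Deceased: Ingeborg. That 1/3 share is carried to generation 3.
At generation 3 (Vidar) there are 1 shares of (1/3)/1 = 1/3 each.
Living: Vidar — each takes 1/3.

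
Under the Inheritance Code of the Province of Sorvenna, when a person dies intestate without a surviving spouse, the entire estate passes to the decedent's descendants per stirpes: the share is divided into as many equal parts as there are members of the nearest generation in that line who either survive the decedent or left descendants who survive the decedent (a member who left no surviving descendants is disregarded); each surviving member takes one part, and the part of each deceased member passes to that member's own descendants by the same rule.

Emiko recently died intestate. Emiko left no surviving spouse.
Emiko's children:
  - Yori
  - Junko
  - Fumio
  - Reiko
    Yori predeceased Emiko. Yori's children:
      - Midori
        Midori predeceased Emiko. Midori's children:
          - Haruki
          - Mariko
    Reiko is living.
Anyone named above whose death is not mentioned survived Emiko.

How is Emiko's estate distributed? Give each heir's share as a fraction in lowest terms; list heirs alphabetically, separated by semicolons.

Fumio 1/4; Haruki 1/8; Junko 1/4; Mariko 1/8; Reiko 1/4

There is no surviving spouse, so the entire estate passes to Emiko's descendants per stirpes.
The estate is divided into 4 equal shares of 1/4 among Yori, Junko, Fumio, Reiko.
Yori predeceased; the 1/4 allotted to Yori's branch passes to Yori's issue by representation.
Midori's line is the sole branch at this level, so the full 1/4 passes to Midori's issue by representation.
The 1/4 is divided into 2 equal shares of 1/8 among Haruki, Mariko.
Haruki is living and takes 1/8.
Mariko is living and takes 1/8.
Junko is living and takes 1/4.
Fumio is living and takes 1/4.
Reiko is living and takes 1/4.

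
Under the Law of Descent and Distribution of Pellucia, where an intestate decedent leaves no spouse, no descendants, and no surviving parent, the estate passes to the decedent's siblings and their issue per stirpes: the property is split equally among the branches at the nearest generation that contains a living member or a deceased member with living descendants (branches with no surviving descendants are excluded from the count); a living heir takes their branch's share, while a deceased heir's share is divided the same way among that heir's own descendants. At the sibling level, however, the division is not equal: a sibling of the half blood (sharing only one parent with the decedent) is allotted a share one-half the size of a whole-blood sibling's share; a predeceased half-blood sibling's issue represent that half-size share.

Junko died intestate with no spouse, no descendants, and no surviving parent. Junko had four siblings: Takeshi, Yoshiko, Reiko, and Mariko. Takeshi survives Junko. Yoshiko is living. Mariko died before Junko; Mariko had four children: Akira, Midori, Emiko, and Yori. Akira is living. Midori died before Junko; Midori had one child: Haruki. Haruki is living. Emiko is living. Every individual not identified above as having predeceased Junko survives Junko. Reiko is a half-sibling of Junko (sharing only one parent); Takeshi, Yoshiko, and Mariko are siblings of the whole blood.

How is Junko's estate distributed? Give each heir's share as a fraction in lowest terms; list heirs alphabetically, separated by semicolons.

Akira 1/14; Emiko 1/14; Haruki 1/14; Reiko 1/7; Takeshi 2/7; Yori 1/14; Yoshiko 2/7

No spouse, descendants, or parent survives, so the estate passes to Junko's siblings per stirpes.
Half-blood siblings count for one-half the weight of whole-blood siblings at the initial division.
Dividing 1 in proportion to weights (total weight 7/2): Takeshi (weight 1) → 2/7; Yoshiko (weight 1) → 2/7; Reiko (weight 1/2) → 1/7; Mariko (weight 1) → 2/7.
Takeshi is living and takes 2/7.
Yoshiko is living and takes 2/7.
Reiko is living and takes 1/7.
Mariko predeceased; the 2/7 allotted to Mariko's branch passes to Mariko's issue by representation.
The 2/7 is divided into 4 equal shares of 1/14 among Akira, Midori, Emiko, Yori.
Akira is living and takes 1/14.
Midori predeceased; the 1/14 allotted to Midori's branch passes to Midori's issue by representation.
Haruki is the sole taker at this level and receives the full 1/14.
Emiko is living and takes 1/14.
Yori is living and takes 1/14.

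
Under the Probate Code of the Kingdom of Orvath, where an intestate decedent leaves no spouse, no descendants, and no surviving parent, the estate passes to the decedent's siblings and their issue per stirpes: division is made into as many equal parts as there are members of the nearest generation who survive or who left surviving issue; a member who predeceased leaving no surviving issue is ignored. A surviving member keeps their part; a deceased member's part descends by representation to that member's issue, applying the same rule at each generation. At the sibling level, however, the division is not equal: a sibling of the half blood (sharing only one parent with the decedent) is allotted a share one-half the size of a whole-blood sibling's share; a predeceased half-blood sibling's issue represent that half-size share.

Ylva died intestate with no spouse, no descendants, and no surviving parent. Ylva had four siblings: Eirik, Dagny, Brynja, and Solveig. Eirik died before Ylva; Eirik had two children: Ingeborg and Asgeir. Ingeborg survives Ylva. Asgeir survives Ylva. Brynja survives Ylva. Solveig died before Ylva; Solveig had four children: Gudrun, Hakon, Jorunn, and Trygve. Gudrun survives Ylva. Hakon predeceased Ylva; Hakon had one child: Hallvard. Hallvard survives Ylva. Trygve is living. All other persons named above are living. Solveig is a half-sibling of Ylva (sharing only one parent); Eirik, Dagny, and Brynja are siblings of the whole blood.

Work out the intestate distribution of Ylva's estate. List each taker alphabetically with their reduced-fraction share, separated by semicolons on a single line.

No spouse, descendants, or parent survives, so the estate passes to Ylva's siblings per stirpes.
Half-blood siblings count for one-half the weight of whole-blood siblings at the initial division.
Dividing 1 in proportion to weights (total weight 7/2): Eirik (weight 1) → 2/7; Dagny (weight 1) → 2/7; Brynja (weight 1) → 2/7; Solveig (weight 1/2) → 1/7.
Eirik predeceased; the 2/7 allotted to Eirik's branch passes to Eirik's issue by representation.
The 2/7 is divided into 2 equal shares of 1/7 among Ingeborg, Asgeir.
Ingeborg is living and takes 1/7.
Asgeir is living and takes 1/7.
Dagny is living and takes 2/7.
Brynja is living and takes 2/7.
Solveig predeceased; the 1/7 allotted to Solveig's branch passes to Solveig's issue by representation.
The 1/7 is divided into 4 equal shares of 1/28 among Gudrun, Hakon, Jorunn, Trygve.
Gudrun is living and takes 1/28.
Hakon predeceased; the 1/28 allotted to Hakon's branch passes to Hakon's issue by representation.
Hallvard is the sole taker at this level and receives the full 1/28.
Jorunn is living and takes 1/28.
Trygve is living and takes 1/28.

Asgeir 1/7; Brynja 2/7; Dagny 2/7; Gudrun 1/28; Hallvard 1/28; Ingeborg 1/7; Jorunn 1/28; Trygve 1/28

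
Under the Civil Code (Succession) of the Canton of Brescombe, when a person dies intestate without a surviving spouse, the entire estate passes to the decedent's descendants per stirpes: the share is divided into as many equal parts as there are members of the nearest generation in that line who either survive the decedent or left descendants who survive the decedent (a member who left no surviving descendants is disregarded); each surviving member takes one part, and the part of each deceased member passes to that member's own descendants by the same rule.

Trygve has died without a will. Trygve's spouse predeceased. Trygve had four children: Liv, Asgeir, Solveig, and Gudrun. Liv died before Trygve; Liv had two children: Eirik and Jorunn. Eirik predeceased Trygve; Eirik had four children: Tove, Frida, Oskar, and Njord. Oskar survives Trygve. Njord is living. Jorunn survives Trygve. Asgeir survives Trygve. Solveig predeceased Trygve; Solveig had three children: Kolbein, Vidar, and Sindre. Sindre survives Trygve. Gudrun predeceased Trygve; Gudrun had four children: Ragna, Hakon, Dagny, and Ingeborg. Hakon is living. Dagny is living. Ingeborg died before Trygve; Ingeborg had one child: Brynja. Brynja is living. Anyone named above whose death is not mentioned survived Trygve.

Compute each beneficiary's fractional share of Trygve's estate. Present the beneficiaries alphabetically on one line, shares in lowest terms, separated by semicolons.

Asgeir 1/4; Brynja 1/16; Dagny 1/16; Frida 1/32; Hakon 1/16; Jorunn 1/8; Kolbein 1/12; Njord 1/32; Oskar 1/32; Ragna 1/16; Sindre 1/12; Tove 1/32; Vidar 1/12

There is no surviving spouse, so the entire estate passes to Trygve's descendants per stirpes.
The estate is divided into 4 equal shares of 1/4 among Liv, Asgeir, Solveig, Gudrun.
Liv predeceased; the 1/4 allotted to Liv's branch passes to Liv's issue by representation.
The 1/4 is divided into 2 equal shares of 1/8 among Eirik, Jorunn.
Eirik predeceased; the 1/8 allotted to Eirik's branch passes to Eirik's issue by representation.
The 1/8 is divided into 4 equal shares of 1/32 among Tove, Frida, Oskar, Njord.
Tove is living and takes 1/32.
Frida is living and takes 1/32.
Oskar is living and takes 1/32.
Njord is living and takes 1/32.
Jorunn is living and takes 1/8.
Asgeir is living and takes 1/4.
Solveig predeceased; the 1/4 allotted to Solveig's branch passes to Solveig's issue by representation.
The 1/4 is divided into 3 equal shares of 1/12 among Kolbein, Vidar, Sindre.
Kolbein is living and takes 1/12.
Vidar is living and takes 1/12.
Sindre is living and takes 1/12.
Gudrun predeceased; the 1/4 allotted to Gudrun's branch passes to Gudrun's issue by representation.
The 1/4 is divided into 4 equal shares of 1/16 among Ragna, Hakon, Dagny, Ingeborg.
Ragna is living and takes 1/16.
Hakon is living and takes 1/16.
Dagny is living and takes 1/16.
Ingeborg predeceased; the 1/16 allotted to Ingeborg's branch passes to Ingeborg's issue by representation.
Brynja is the sole taker at this level and receives the full 1/16.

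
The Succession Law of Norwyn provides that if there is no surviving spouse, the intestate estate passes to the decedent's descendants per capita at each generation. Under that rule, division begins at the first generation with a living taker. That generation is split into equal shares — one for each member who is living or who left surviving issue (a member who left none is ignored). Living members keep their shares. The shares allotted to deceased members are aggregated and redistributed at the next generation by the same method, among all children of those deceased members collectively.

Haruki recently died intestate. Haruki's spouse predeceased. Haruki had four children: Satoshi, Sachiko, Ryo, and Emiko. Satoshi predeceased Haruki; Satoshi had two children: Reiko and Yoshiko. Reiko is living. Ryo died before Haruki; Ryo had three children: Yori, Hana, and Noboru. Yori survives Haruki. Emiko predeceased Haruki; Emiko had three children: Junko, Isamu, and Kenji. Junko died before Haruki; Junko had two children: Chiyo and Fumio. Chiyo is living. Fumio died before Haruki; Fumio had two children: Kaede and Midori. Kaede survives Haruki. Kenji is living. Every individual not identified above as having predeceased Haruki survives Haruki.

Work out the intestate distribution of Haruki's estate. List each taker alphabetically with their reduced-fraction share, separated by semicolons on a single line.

Chiyo 3/64; Hana 3/32; Isamu 3/32; Kaede 3/128; Kenji 3/32; Midori 3/128; Noboru 3/32; Reiko 3/32; Sachiko 1/4; Yori 3/32; Yoshiko 3/32

There is no surviving spouse, so the entire estate passes to Haruki's descendants per capita at each generation.
At generation 1 (Satoshi, Sachiko, Ryo, Emiko) there are 4 shares of (1)/4 = 1/4 each.
Living: Sachiko — each takes 1/4.
Deceased: Satoshi, Ryo, and Emiko. Their combined 3/4 is pooled and carried to generation 2.
At generation 2 (Reiko, Yoshiko, Yori, Hana, Noboru, Junko, Isamu, Kenji) there are 8 shares of (3/4)/8 = 3/32 each.
Living: Reiko, Yoshiko, Yori, Hana, Noboru, Isamu, and Kenji — each takes 3/32.
Deceased: Junko. That 3/32 share is carried to generation 3.
At generation 3 (Chiyo, Fumio) there are 2 shares of (3/32)/2 = 3/64 each.
Living: Chiyo — each takes 3/64.
Deceased: Fumio. That 3/64 share is carried to generation 4.
At generation 4 (Kaede, Midori) there are 2 shares of (3/64)/2 = 3/128 each.
Living: Kaede and Midori — each takes 3/128.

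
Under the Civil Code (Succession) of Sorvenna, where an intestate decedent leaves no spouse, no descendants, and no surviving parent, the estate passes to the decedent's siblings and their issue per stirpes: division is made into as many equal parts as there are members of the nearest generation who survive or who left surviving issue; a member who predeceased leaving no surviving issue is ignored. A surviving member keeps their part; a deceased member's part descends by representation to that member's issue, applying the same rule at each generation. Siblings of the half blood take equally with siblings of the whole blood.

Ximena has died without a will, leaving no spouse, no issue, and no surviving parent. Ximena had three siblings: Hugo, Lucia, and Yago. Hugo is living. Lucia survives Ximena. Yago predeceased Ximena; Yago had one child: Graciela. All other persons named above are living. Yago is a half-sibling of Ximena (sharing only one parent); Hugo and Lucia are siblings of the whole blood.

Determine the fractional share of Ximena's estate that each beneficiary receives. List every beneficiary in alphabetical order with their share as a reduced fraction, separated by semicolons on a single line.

Graciela 1/3; Hugo 1/3; Lucia 1/3

No spouse, descendants, or parent survives, so the estate passes to Ximena's siblings per stirpes.
Half-blood and whole-blood siblings take equally under the stated rule.
The estate is divided into 3 equal shares of 1/3 among Hugo, Lucia, Yago.
Hugo is living and takes 1/3.
Lucia is living and takes 1/3.
Yago predeceased; the 1/3 allotted to Yago's branch passes to Yago's issue by representation.
Graciela is the sole taker at this level and receives the full 1/3.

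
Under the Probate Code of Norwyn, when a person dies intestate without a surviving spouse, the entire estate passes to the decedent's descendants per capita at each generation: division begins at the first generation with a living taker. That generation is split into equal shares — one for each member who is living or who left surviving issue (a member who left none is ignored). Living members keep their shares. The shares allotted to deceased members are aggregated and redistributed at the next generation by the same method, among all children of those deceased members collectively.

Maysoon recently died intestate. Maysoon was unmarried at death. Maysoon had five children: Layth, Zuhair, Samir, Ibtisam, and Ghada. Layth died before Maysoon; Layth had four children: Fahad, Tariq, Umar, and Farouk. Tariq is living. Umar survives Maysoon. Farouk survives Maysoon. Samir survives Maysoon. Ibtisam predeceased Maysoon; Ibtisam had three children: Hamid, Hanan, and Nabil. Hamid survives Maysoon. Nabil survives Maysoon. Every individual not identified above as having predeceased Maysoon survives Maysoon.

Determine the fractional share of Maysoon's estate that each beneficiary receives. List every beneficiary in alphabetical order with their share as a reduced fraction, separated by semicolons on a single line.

There is no surviving spouse, so the entire estate passes to Maysoon's descendants per capita at each generation.
At generation 1 (Layth, Zuhair, Samir, Ibtisam, Ghada) there are 5 shares of (1)/5 = 1/5 each.
Living: Zuhair, Samir, and Ghada — each takes 1/5.
Deceased: Layth and Ibtisam. Their combined 2/5 is pooled and carried to generation 2.
At generation 2 (Fahad, Tariq, Umar, Farouk, Hamid, Hanan, Nabil) there are 7 shares of (2/5)/7 = 2/35 each.
Living: Fahad, Tariq, Umar, Farouk, Hamid, Hanan, and Nabil — each takes 2/35.

Fahad 2/35; Farouk 2/35; Ghada 1/5; Hamid 2/35; Hanan 2/35; Nabil 2/35; Samir 1/5; Tariq 2/35; Umar 2/35; Zuhair 1/5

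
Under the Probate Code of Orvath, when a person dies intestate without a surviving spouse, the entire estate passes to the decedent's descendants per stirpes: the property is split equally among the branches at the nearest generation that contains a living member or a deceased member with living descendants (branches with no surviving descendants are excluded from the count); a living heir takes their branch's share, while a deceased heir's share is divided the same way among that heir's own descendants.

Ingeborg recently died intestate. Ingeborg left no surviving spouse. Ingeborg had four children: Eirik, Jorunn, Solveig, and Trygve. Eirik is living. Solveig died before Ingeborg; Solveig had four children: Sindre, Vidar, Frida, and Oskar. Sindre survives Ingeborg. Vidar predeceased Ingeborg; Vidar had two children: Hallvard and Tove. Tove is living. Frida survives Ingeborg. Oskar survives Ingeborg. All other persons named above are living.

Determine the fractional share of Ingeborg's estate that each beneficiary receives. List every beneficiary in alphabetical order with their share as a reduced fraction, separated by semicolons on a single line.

There is no surviving spouse, so the entire estate passes to Ingeborg's descendants per stirpes.
The estate is divided into 4 equal shares of 1/4 among Eirik, Jorunn, Solveig, Trygve.
Eirik is living and takes 1/4.
Jorunn is living and takes 1/4.
Solveig predeceased; the 1/4 allotted to Solveig's branch passes to Solveig's issue by representation.
The 1/4 is divided into 4 equal shares of 1/16 among Sindre, Vidar, Frida, Oskar.
Sindre is living and takes 1/16.
Vidar predeceased; the 1/16 allotted to Vidar's branch passes to Vidar's issue by representation.
The 1/16 is divided into 2 equal shares of 1/32 among Hallvard, Tove.
Hallvard is living and takes 1/32.
Tove is living and takes 1/32.
Frida is living and takes 1/16.
Oskar is living and takes 1/16.
Trygve is living and takes 1/4.

Eirik 1/4; Frida 1/16; Hallvard 1/32; Jorunn 1/4; Oskar 1/16; Sindre 1/16; Tove 1/32; Trygve 1/4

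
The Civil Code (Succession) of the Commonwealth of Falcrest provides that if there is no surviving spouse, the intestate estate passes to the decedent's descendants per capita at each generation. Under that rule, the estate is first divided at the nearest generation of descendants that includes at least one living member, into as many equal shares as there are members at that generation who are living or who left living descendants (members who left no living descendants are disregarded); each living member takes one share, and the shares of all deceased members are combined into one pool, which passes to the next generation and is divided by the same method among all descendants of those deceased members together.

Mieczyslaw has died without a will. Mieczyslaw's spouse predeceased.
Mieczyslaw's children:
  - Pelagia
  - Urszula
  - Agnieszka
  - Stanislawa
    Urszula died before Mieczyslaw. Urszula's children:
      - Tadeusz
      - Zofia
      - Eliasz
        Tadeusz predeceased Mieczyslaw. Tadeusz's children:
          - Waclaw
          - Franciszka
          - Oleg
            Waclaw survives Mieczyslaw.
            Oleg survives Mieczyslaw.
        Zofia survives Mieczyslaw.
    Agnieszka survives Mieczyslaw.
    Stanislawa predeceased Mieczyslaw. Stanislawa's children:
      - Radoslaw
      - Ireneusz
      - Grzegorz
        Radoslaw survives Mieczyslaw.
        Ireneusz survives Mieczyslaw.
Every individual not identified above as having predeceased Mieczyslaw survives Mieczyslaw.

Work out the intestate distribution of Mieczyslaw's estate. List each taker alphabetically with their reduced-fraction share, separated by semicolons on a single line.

There is no surviving spouse, so the entire estate passes to Mieczyslaw's descendants per capita at each generation.
At generation 1 (Pelagia, Urszula, Agnieszka, Stanislawa) there are 4 shares of (1)/4 = 1/4 each.
Living: Pelagia and Agnieszka — each takes 1/4.
Deceased: Urszula and Stanislawa. Their combined 1/2 is pooled and carried to generation 2.
At generation 2 (Tadeusz, Zofia, Eliasz, Radoslaw, Ireneusz, Grzegorz) there are 6 shares of (1/2)/6 = 1/12 each.
Living: Zofia, Eliasz, Radoslaw, Ireneusz, and Grzegorz — each takes 1/12.
Deceased: Tadeusz. That 1/12 share is carried to generation 3.
At generation 3 (Waclaw, Franciszka, Oleg) there are 3 shares of (1/12)/3 = 1/36 each.
Living: Waclaw, Franciszka, and Oleg — each takes 1/36.

Agnieszka 1/4; Eliasz 1/12; Franciszka 1/36; Grzegorz 1/12; Ireneusz 1/12; Oleg 1/36; Pelagia 1/4; Radoslaw 1/12; Waclaw 1/36; Zofia 1/12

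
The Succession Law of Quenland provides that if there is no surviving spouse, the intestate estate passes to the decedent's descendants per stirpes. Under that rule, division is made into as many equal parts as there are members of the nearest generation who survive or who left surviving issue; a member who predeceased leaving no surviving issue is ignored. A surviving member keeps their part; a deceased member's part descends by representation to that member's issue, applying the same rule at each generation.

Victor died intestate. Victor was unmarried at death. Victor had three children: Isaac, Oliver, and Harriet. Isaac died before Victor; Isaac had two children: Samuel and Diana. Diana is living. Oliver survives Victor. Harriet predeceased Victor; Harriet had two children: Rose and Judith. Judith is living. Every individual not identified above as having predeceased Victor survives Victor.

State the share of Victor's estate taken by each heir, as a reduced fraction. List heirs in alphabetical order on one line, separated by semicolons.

Diana 1/6; Judith 1/6; Oliver 1/3; Rose 1/6; Samuel 1/6

There is no surviving spouse, so the entire estate passes to Victor's descendants per stirpes.
The estate is divided into 3 equal shares of 1/3 among Isaac, Oliver, Harriet.
Isaac predeceased; the 1/3 allotted to Isaac's branch passes to Isaac's issue by representation.
The 1/3 is divided into 2 equal shares of 1/6 among Samuel, Diana.
Samuel is living and takes 1/6.
Diana is living and takes 1/6.
Oliver is living and takes 1/3.
Harriet predeceased; the 1/3 allotted to Harriet's branch passes to Harriet's issue by representation.
The 1/3 is divided into 2 equal shares of 1/6 among Rose, Judith.
Rose is living and takes 1/6.
Judith is living and takes 1/6.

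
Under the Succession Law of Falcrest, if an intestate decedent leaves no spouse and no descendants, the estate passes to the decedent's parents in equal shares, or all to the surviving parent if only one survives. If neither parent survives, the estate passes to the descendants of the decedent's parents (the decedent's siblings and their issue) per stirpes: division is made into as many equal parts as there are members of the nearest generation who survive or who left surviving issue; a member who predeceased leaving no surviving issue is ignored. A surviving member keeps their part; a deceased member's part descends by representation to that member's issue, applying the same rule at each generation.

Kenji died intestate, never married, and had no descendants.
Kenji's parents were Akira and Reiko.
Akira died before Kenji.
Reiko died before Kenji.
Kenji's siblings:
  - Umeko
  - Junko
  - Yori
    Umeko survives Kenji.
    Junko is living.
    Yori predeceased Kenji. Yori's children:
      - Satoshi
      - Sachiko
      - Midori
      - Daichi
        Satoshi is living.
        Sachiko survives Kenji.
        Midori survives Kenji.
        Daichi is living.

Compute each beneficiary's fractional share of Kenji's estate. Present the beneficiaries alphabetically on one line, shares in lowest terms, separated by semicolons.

Neither parent survives and there are no descendants, so the estate passes to Kenji's siblings and their issue per stirpes.
The estate is divided into 3 equal shares of 1/3 among Umeko, Junko, Yori.
Umeko is living and takes 1/3.
Junko is living and takes 1/3.
Yori predeceased; the 1/3 allotted to Yori's branch passes to Yori's issue by representation.
The 1/3 is divided into 4 equal shares of 1/12 among Satoshi, Sachiko, Midori, Daichi.
Satoshi is living and takes 1/12.
Sachiko is living and takes 1/12.
Midori is living and takes 1/12.
Daichi is living and takes 1/12.

Daichi 1/12; Junko 1/3; Midori 1/12; Sachiko 1/12; Satoshi 1/12; Umeko 1/3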